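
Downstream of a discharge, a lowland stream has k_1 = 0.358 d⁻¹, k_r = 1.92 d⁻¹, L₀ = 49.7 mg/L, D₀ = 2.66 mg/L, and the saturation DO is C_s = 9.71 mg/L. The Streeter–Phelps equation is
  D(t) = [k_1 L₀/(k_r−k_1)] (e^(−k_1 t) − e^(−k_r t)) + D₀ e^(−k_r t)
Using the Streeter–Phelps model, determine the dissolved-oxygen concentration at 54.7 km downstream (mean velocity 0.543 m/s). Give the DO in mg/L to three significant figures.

Travel time t = x/v = 54.7 km / (0.543 m/s) = 54700 m / 0.543 m/s = 100700 s = 1.166 d.
k_1 L₀/(k_r−k_1) = 0.358×49.7/(1.92−0.358) = 17.79/1.562 = 11.39 mg/L.
e^(−k_1 t) = e^(−0.358×1.166) = 0.6588; e^(−k_r t) = e^(−1.92×1.166) = 0.1066.
D = 11.39 × (0.6588 − 0.1066) + 2.66 × 0.1066 = 6.289 + 0.2836 = 6.573 mg/L.
DO = C_s − D = 9.71 − 6.573 = 3.137 mg/L.

DO ≈ 3.14 mg/L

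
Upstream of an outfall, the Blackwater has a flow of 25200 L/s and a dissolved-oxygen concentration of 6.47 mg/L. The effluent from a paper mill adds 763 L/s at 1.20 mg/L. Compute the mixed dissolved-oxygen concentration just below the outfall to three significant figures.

6.32 mg/L

Flow-weighted mixing: C = (Q_r C_r + Q_w C_w)/(Q_r + Q_w)
= (25200×6.47 + 763×1.20)/(25200 + 763) = 164000/25960 = 6.315 mg/L.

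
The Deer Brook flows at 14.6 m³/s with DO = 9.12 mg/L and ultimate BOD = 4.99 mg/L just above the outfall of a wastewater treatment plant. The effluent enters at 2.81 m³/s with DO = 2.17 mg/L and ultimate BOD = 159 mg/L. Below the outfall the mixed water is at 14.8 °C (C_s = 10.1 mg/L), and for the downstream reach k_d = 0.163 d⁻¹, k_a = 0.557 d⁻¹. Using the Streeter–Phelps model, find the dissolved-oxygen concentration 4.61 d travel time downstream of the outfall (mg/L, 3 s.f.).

Mixed DO = (14.6×9.12 + 2.81×2.17)/(14.6+2.81) = 139.2/17.41 = 7.998 mg/L.
Mixed L₀ = (14.6×4.99 + 2.81×159)/(17.41) = 519.6/17.41 = 29.85 mg/L.
Initial deficit D₀ = C_s − DO₀ = 10.1 − 7.998 = 2.102 mg/L.
D(4.61) = [0.163×29.85/(0.557−0.163)](e^(−0.163×4.61) − e^(−0.557×4.61)) + 2.102 e^(−0.557×4.61)
= 12.35 × (0.4717 − 0.07671) + 2.102 × 0.07671 = 5.039 mg/L.
DO = 10.1 − 5.039 = 5.061 mg/L.

DO ≈ 5.06 mg/L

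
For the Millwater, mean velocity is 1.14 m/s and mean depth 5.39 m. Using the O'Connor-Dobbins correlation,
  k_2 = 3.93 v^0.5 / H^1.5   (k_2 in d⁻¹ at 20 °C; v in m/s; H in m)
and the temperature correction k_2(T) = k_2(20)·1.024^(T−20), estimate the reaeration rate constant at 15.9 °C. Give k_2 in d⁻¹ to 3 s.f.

k_2(20) = 3.93 × 1.14^0.5 / 5.39^1.5 = 3.93 × 1.068 / 12.51 = 0.3353 d⁻¹.
k_2(15.9) = 0.3353 × 1.024^(15.9−20) = 0.3353 × 0.9073 = 0.3043 d⁻¹.

k_2 ≈ 0.304 d⁻¹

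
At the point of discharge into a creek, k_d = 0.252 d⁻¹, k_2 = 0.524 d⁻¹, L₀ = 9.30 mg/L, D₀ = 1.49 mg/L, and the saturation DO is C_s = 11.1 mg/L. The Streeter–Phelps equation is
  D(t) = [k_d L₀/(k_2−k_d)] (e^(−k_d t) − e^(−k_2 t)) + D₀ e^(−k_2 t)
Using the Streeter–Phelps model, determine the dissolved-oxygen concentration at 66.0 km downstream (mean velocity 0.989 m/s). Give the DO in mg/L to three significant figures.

Travel time t = x/v = 66.0 km / (0.989 m/s) = 66000 m / 0.989 m/s = 66730 s = 0.7724 d.
k_d L₀/(k_2−k_d) = 0.252×9.30/(0.524−0.252) = 2.344/0.2720 = 8.616 mg/L.
e^(−k_d t) = e^(−0.252×0.7724) = 0.8231; e^(−k_2 t) = e^(−0.524×0.7724) = 0.6672.
D = 8.616 × (0.8231 − 0.6672) + 1.49 × 0.6672 = 1.344 + 0.9941 = 2.338 mg/L.
DO = C_s − D = 11.1 − 2.338 = 8.762 mg/L.

DO ≈ 8.76 mg/L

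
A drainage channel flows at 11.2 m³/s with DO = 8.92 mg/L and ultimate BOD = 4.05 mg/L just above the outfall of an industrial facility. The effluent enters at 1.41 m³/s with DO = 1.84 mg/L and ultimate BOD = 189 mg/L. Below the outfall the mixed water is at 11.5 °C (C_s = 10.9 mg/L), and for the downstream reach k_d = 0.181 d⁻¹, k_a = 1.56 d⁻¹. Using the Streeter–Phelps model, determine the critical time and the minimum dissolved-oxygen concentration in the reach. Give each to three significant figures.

t_c ≈ 0.167 d; minimum DO ≈ 8.12 mg/L

Mixed DO = (11.2×8.92 + 1.41×1.84)/(11.2+1.41) = 102.5/12.61 = 8.128 mg/L.
Mixed L₀ = (11.2×4.05 + 1.41×189)/(12.61) = 311.9/12.61 = 24.73 mg/L.
Initial deficit D₀ = C_s − DO₀ = 10.9 − 8.128 = 2.772 mg/L.
t_c = (1/1.379) ln[(1.56/0.181)(1 − 2.772×1.379/(0.181×24.73))] = 0.7252 × ln(1.259) = 0.1673 d.
D_c = (0.181/1.56) × 24.73 × e^(−0.181×0.1673) = 0.1160 × 24.73 × 0.9702 = 2.784 mg/L.
Minimum DO = 10.9 − 2.784 = 8.116 mg/L.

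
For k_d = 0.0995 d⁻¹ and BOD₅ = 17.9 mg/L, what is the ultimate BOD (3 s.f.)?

BOD₅ = L₀(1 − e^(−5k_d)) ⇒ L₀ = BOD₅ / (1 − e^(−5×0.0995))
= 17.9 / (1 − 0.6080) = 17.9 / 0.3920 = 45.67 mg/L.

L₀ ≈ 45.7 mg/L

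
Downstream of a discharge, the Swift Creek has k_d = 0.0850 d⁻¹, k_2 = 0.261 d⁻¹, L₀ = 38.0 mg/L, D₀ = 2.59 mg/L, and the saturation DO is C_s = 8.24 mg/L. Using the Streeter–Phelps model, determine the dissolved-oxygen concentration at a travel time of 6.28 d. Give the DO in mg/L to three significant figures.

k_d L₀/(k_2−k_d) = 0.0850×38.0/(0.261−0.0850) = 3.230/0.1760 = 18.35 mg/L.
e^(−k_d t) = e^(−0.0850×6.280) = 0.5864; e^(−k_2 t) = e^(−0.261×6.280) = 0.1942.
D = 18.35 × (0.5864 − 0.1942) + 2.59 × 0.1942 = 7.198 + 0.5029 = 7.701 mg/L.
DO = C_s − D = 8.24 − 7.701 = 0.5391 mg/L.

DO ≈ 0.539 mg/L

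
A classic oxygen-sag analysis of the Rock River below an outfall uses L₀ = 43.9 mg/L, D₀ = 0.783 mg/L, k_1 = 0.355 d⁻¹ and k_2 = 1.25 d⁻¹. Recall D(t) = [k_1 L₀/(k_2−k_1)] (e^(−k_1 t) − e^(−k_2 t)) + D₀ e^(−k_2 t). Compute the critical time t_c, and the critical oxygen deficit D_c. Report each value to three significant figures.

t_c = [1/(k_2−k_1)] ln[(k_2/k_1)(1 − D₀(k_2−k_1)/(k_1 L₀))]
= [1/(1.25−0.355)] ln[(1.25/0.355)(1 − 0.783×0.8950/(0.355×43.9))]
= (1/0.8950) ln[3.521 × 0.9550] = 1.117 × ln(3.363) = 1.117 × 1.213 = 1.355 d.
L(t_c) = L₀ e^(−k_1 t_c) = 43.9 × 0.6181 = 27.14 mg/L, and at the critical point k_2 D_c = k_1 L, so D_c = (0.355/1.25) × 27.14 = 7.707 mg/L.

t_c ≈ 1.36 d; D_c ≈ 7.71 mg/L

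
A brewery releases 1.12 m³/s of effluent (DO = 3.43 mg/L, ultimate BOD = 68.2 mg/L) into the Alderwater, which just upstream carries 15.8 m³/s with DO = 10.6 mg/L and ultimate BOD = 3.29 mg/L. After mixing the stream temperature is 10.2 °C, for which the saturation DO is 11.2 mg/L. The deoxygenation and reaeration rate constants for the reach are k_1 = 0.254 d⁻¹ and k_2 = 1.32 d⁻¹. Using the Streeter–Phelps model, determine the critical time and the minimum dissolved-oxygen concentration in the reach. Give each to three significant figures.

t_c ≈ 0.699 d; minimum DO ≈ 9.98 mg/L

Mixed DO = (15.8×10.6 + 1.12×3.43)/(15.8+1.12) = 171.3/16.92 = 10.13 mg/L.
Mixed L₀ = (15.8×3.29 + 1.12×68.2)/(16.92) = 128.4/16.92 = 7.587 mg/L.
Initial deficit D₀ = C_s − DO₀ = 11.2 − 10.13 = 1.075 mg/L.
t_c = (1/1.066) ln[(1.32/0.254)(1 − 1.075×1.066/(0.254×7.587))] = 0.9381 × ln(2.108) = 0.6994 d.
D_c = (0.254/1.32) × 7.587 × e^(−0.254×0.6994) = 0.1924 × 7.587 × 0.8372 = 1.222 mg/L.
Minimum DO = 11.2 − 1.222 = 9.978 mg/L.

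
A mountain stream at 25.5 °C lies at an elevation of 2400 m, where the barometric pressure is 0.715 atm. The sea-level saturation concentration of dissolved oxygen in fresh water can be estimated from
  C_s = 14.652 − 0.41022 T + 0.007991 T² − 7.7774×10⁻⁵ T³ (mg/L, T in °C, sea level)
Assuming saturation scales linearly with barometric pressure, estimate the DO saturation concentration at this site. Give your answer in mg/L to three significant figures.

At sea level: C_s = 14.652 − 0.41022×25.5 + 0.007991×25.5² − 7.7774×10⁻⁵×25.5³ = 8.098 mg/L.
Pressure correction: C_s' = 8.098 × 0.715 = 5.790 mg/L.

C_s ≈ 5.79 mg/L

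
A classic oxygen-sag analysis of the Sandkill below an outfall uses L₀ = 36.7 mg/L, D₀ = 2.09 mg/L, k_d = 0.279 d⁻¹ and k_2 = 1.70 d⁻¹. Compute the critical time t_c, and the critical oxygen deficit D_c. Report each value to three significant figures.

t_c = [1/(k_2−k_d)] ln[(k_2/k_d)(1 − D₀(k_2−k_d)/(k_d L₀))]
= [1/(1.70−0.279)] ln[(1.70/0.279)(1 − 2.09×1.421/(0.279×36.7))]
= (1/1.421) ln[6.093 × 0.7100] = 0.7037 × ln(4.326) = 0.7037 × 1.465 = 1.031 d.
D_c = (k_d/k_2) L₀ e^(−k_d t_c) = (0.279/1.70) × 36.7 × e^(−0.279×1.031) = 0.1641 × 36.7 × 0.7501 = 4.518 mg/L.

t_c ≈ 1.03 d; D_c ≈ 4.52 mg/L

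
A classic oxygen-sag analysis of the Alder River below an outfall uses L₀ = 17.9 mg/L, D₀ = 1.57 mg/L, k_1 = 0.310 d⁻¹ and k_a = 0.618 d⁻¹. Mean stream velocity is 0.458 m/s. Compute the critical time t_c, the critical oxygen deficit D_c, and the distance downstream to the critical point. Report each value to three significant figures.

t_c = [1/(k_a−k_1)] ln[(k_a/k_1)(1 − D₀(k_a−k_1)/(k_1 L₀))]
= [1/(0.618−0.310)] ln[(0.618/0.310)(1 − 1.57×0.3080/(0.310×17.9))]
= (1/0.3080) ln[1.994 × 0.9129] = 3.247 × ln(1.820) = 3.247 × 0.5987 = 1.944 d.
D_c = (k_1/k_a) L₀ e^(−k_1 t_c) = (0.310/0.618) × 17.9 × e^(−0.310×1.944) = 0.5016 × 17.9 × 0.5474 = 4.915 mg/L.
x_c = v t_c = 0.458 m/s × 1.944 d × 86400 s/d = 76920 m ≈ 76.9 km.

t_c ≈ 1.94 d; D_c ≈ 4.91 mg/L; x_c ≈ 76.9 km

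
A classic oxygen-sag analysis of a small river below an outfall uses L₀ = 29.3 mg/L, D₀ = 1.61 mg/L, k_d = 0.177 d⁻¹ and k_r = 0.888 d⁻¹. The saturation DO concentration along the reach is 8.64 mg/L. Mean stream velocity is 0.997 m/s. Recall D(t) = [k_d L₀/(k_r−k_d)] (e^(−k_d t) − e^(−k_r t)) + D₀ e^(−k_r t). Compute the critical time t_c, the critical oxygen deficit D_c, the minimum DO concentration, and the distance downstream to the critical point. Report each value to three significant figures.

With k_r/k_d = 5.017 and 1 − D₀(k_r−k_d)/(k_d L₀) = 0.7793,
t_c = ln(5.017 × 0.7793) / (0.888 − 0.177) = ln(3.910) / 0.7110 = 1.363/0.7110 = 1.918 d.
L(t_c) = L₀ e^(−k_d t_c) = 29.3 × 0.7122 = 20.87 mg/L, and at the critical point k_r D_c = k_d L, so D_c = (0.177/0.888) × 20.87 = 4.159 mg/L.
Minimum DO = C_s − D_c = 8.64 − 4.159 = 4.481 mg/L.
x_c = v t_c = 0.997 m/s × 1.918 d × 86400 s/d = 165200 m ≈ 165 km.

t_c ≈ 1.92 d; D_c ≈ 4.16 mg/L; min DO ≈ 4.48 mg/L; x_c ≈ 165 km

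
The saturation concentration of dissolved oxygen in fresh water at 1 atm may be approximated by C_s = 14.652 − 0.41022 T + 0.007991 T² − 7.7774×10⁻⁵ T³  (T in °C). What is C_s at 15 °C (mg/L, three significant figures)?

C_s = 14.652 − 0.41022×15 + 0.007991×15² − 7.7774×10⁻⁵×15³ = 10.03 mg/L.

C_s ≈ 10.0 mg/L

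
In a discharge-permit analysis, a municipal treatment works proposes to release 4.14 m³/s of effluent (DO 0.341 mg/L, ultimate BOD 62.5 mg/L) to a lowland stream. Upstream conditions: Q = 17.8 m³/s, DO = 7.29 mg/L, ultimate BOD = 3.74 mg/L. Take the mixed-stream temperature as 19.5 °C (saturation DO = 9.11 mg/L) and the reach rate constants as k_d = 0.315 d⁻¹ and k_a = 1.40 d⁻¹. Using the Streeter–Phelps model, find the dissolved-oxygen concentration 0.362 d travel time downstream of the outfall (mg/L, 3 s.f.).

DO ≈ 5.98 mg/L

Mixed DO = (17.8×7.29 + 4.14×0.341)/(17.8+4.14) = 131.2/21.94 = 5.979 mg/L.
Mixed L₀ = (17.8×3.74 + 4.14×62.5)/(21.94) = 325.3/21.94 = 14.83 mg/L.
Initial deficit D₀ = C_s − DO₀ = 9.11 − 5.979 = 3.131 mg/L.
D(0.362) = [0.315×14.83/(1.40−0.315)](e^(−0.315×0.362) − e^(−1.40×0.362)) + 3.131 e^(−1.40×0.362)
= 4.305 × (0.8922 − 0.6024) + 3.131 × 0.6024 = 3.134 mg/L.
DO = 9.11 − 3.134 = 5.976 mg/L.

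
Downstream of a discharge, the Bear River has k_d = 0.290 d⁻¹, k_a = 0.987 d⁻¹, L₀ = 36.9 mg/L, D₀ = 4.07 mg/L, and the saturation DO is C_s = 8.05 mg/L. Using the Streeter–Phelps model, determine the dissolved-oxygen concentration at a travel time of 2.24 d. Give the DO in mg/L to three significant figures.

k_d L₀/(k_a−k_d) = 0.290×36.9/(0.987−0.290) = 10.70/0.6970 = 15.35 mg/L.
e^(−k_d t) = e^(−0.290×2.240) = 0.5223; e^(−k_a t) = e^(−0.987×2.240) = 0.1096.
D = 15.35 × (0.5223 − 0.1096) + 4.07 × 0.1096 = 6.335 + 0.4461 = 6.781 mg/L.
DO = C_s − D = 8.05 − 6.781 = 1.269 mg/L.

DO ≈ 1.27 mg/L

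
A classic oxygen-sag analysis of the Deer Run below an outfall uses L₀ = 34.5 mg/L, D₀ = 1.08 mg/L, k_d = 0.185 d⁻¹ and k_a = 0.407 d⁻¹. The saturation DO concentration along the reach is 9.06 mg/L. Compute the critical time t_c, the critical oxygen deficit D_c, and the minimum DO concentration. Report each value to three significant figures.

t_c ≈ 3.38 d; D_c ≈ 8.39 mg/L; min DO ≈ 0.667 mg/L

With k_a/k_d = 2.200 and 1 − D₀(k_a−k_d)/(k_d L₀) = 0.9624,
t_c = ln(2.200 × 0.9624) / (0.407 − 0.185) = ln(2.117) / 0.2220 = 0.7502/0.2220 = 3.379 d.
L(t_c) = L₀ e^(−k_d t_c) = 34.5 × 0.5352 = 18.46 mg/L, and at the critical point k_a D_c = k_d L, so D_c = (0.185/0.407) × 18.46 = 8.393 mg/L.
Minimum DO = C_s − D_c = 9.06 − 8.393 = 0.6673 mg/L.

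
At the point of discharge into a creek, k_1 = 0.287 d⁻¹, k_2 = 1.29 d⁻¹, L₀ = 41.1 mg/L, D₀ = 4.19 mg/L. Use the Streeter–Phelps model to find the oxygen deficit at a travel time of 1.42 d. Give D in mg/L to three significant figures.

k_1 L₀/(k_2−k_1) = 0.287×41.1/(1.29−0.287) = 11.80/1.003 = 11.76 mg/L.
e^(−k_1 t) = e^(−0.287×1.420) = 0.6653; e^(−k_2 t) = e^(−1.29×1.420) = 0.1601.
D = 11.76 × (0.6653 − 0.1601) + 4.19 × 0.1601 = 5.941 + 0.6709 = 6.612 mg/L.

D ≈ 6.61 mg/L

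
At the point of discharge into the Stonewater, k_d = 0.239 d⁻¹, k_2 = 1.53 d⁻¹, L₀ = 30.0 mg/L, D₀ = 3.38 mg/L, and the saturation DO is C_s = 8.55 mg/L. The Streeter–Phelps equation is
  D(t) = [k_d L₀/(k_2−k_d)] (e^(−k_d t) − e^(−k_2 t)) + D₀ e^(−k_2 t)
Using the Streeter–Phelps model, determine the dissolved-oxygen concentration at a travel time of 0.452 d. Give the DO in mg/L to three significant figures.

DO ≈ 4.65 mg/L

k_d L₀/(k_2−k_d) = 0.239×30.0/(1.53−0.239) = 7.170/1.291 = 5.554 mg/L.
e^(−k_d t) = e^(−0.239×0.4520) = 0.8976; e^(−k_2 t) = e^(−1.53×0.4520) = 0.5008.
D = 5.554 × (0.8976 − 0.5008) + 3.38 × 0.5008 = 2.204 + 1.693 = 3.896 mg/L.
DO = C_s − D = 8.55 − 3.896 = 4.654 mg/L.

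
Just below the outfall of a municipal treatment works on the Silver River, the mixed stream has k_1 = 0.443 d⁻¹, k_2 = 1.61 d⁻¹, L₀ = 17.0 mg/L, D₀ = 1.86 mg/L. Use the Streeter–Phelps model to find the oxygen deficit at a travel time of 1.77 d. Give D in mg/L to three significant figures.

k_1 L₀/(k_2−k_1) = 0.443×17.0/(1.61−0.443) = 7.531/1.167 = 6.453 mg/L.
e^(−k_1 t) = e^(−0.443×1.770) = 0.4565; e^(−k_2 t) = e^(−1.61×1.770) = 0.05786.
D = 6.453 × (0.4565 − 0.05786) + 1.86 × 0.05786 = 2.573 + 0.1076 = 2.680 mg/L.

D ≈ 2.68 mg/L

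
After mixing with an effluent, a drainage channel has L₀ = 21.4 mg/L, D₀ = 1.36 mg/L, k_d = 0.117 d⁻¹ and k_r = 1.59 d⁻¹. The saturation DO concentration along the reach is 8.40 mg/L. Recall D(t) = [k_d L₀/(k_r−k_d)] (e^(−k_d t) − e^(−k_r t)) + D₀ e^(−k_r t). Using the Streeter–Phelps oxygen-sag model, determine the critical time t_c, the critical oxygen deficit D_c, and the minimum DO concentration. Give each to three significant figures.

At the critical point dD/dt = 0, so k_d L₀ e^(−k_d t) = k_r D. Substituting D(t) from the Streeter–Phelps equation and solving for t gives
t_c = ln[(k_r/k_d)(1 − D₀(k_r−k_d)/(k_d L₀))] / (k_r−k_d).
Here k_r−k_d = 1.473 d⁻¹ and 1 − D₀(k_r−k_d)/(k_d L₀) = 1 − 1.36×1.473/(0.117×21.4) = 0.1999, so
t_c = ln(13.59 × 0.1999) / 1.473 = 0.9994 / 1.473 = 0.6785 d.
D_c = (k_d/k_r) L₀ e^(−k_d t_c) = (0.117/1.59) × 21.4 × e^(−0.117×0.6785) = 0.07358 × 21.4 × 0.9237 = 1.455 mg/L.
Minimum DO = C_s − D_c = 8.40 − 1.455 = 6.945 mg/L.

t_c ≈ 0.678 d; D_c ≈ 1.45 mg/L; min DO ≈ 6.95 mg/L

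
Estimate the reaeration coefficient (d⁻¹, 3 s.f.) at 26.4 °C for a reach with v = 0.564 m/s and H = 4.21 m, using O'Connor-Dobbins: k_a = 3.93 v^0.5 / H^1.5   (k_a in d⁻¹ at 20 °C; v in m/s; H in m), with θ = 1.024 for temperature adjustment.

k_a ≈ 0.398 d⁻¹

k_a(20) = 3.93 × 0.564^0.5 / 4.21^1.5 = 3.93 × 0.7510 / 8.638 = 0.3417 d⁻¹.
k_a(26.4) = 0.3417 × 1.024^(26.4−20) = 0.3417 × 1.164 = 0.3977 d⁻¹.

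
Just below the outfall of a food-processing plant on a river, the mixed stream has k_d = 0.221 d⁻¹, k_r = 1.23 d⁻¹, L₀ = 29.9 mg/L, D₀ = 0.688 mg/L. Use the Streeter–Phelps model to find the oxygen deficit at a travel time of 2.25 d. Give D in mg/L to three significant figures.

D ≈ 3.61 mg/L

k_d L₀/(k_r−k_d) = 0.221×29.9/(1.23−0.221) = 6.608/1.009 = 6.549 mg/L.
e^(−k_d t) = e^(−0.221×2.250) = 0.6082; e^(−k_r t) = e^(−1.23×2.250) = 0.06282.
D = 6.549 × (0.6082 − 0.06282) + 0.688 × 0.06282 = 3.572 + 0.04322 = 3.615 mg/L.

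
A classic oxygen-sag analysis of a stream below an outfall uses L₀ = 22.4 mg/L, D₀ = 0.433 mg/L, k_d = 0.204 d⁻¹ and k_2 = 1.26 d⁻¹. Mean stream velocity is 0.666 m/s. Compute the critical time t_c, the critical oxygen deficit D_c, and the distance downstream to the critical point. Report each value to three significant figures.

t_c ≈ 1.62 d; D_c ≈ 2.60 mg/L; x_c ≈ 93.5 km

t_c = [1/(k_2−k_d)] ln[(k_2/k_d)(1 − D₀(k_2−k_d)/(k_d L₀))]
= [1/(1.26−0.204)] ln[(1.26/0.204)(1 − 0.433×1.056/(0.204×22.4))]
= (1/1.056) ln[6.176 × 0.8999] = 0.9470 × ln(5.558) = 0.9470 × 1.715 = 1.624 d.
D_c = (k_d/k_2) L₀ e^(−k_d t_c) = (0.204/1.26) × 22.4 × e^(−0.204×1.624) = 0.1619 × 22.4 × 0.7179 = 2.604 mg/L.
x_c = v t_c = 0.666 m/s × 1.624 d × 86400 s/d = 93470 m ≈ 93.5 km.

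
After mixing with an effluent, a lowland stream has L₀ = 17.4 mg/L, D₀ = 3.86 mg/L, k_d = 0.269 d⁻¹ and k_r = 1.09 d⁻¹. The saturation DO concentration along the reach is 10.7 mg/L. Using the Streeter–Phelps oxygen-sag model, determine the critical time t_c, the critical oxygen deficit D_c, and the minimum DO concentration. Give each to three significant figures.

t_c = [1/(k_r−k_d)] ln[(k_r/k_d)(1 − D₀(k_r−k_d)/(k_d L₀))]
= [1/(1.09−0.269)] ln[(1.09/0.269)(1 − 3.86×0.8210/(0.269×17.4))]
= (1/0.8210) ln[4.052 × 0.3229] = 1.218 × ln(1.309) = 1.218 × 0.2689 = 0.3276 d.
D_c = (k_d/k_r) L₀ e^(−k_d t_c) = (0.269/1.09) × 17.4 × e^(−0.269×0.3276) = 0.2468 × 17.4 × 0.9157 = 3.932 mg/L.
Minimum DO = C_s − D_c = 10.7 − 3.932 = 6.768 mg/L.

t_c ≈ 0.328 d; D_c ≈ 3.93 mg/L; min DO ≈ 6.77 mg/L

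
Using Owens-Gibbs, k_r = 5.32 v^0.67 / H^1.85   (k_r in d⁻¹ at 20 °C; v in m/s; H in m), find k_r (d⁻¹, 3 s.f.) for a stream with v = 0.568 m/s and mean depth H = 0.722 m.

k_r = 5.32 × 0.568^0.67 / 0.722^1.85 = 5.32 × 0.6846 / 0.5474 = 6.653 d⁻¹.

k_r ≈ 6.65 d⁻¹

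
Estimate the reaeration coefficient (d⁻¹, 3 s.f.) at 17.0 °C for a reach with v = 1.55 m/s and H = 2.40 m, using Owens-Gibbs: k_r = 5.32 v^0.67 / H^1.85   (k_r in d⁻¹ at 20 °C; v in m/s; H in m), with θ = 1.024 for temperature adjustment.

k_r(20) = 5.32 × 1.55^0.67 / 2.40^1.85 = 5.32 × 1.341 / 5.051 = 1.413 d⁻¹.
k_r(17.0) = 1.413 × 1.024^(17.0−20) = 1.413 × 0.9313 = 1.316 d⁻¹.

k_r ≈ 1.32 d⁻¹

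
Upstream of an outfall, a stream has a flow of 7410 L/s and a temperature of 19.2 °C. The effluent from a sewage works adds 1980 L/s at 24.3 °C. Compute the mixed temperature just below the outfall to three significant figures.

20.3 °C

Flow-weighted mixing: C = (Q_r C_r + Q_w C_w)/(Q_r + Q_w)
= (7410×19.2 + 1980×24.3)/(7410 + 1980) = 190400/9390 = 20.28 °C.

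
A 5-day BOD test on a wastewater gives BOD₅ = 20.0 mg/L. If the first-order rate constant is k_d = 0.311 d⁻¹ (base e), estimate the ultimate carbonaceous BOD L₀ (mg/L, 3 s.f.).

BOD₅ = L₀(1 − e^(−5k_d)) ⇒ L₀ = BOD₅ / (1 − e^(−5×0.311))
= 20.0 / (1 − 0.2112) = 20.0 / 0.7888 = 25.35 mg/L.

L₀ ≈ 25.4 mg/L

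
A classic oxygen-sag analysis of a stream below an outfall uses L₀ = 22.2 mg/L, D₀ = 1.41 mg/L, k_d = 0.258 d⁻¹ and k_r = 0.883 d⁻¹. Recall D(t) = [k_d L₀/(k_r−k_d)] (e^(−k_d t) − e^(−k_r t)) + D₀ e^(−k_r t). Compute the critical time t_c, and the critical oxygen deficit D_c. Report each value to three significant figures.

t_c ≈ 1.70 d; D_c ≈ 4.18 mg/L

With k_r/k_d = 3.422 and 1 − D₀(k_r−k_d)/(k_d L₀) = 0.8461,
t_c = ln(3.422 × 0.8461) / (0.883 − 0.258) = ln(2.896) / 0.6250 = 1.063/0.6250 = 1.701 d.
L(t_c) = L₀ e^(−k_d t_c) = 22.2 × 0.6447 = 14.31 mg/L, and at the critical point k_r D_c = k_d L, so D_c = (0.258/0.883) × 14.31 = 4.182 mg/L.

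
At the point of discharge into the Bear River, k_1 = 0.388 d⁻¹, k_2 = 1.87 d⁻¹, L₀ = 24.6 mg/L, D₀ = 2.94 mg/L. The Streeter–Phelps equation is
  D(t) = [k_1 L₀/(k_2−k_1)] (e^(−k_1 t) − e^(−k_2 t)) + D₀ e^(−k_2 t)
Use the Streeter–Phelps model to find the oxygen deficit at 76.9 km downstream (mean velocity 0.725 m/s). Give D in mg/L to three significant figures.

Travel time t = x/v = 76.9 km / (0.725 m/s) = 76900 m / 0.725 m/s = 106100 s = 1.228 d.
k_1 L₀/(k_2−k_1) = 0.388×24.6/(1.87−0.388) = 9.545/1.482 = 6.440 mg/L.
e^(−k_1 t) = e^(−0.388×1.228) = 0.6211; e^(−k_2 t) = e^(−1.87×1.228) = 0.1007.
D = 6.440 × (0.6211 − 0.1007) + 2.94 × 0.1007 = 3.351 + 0.2960 = 3.647 mg/L.

D ≈ 3.65 mg/L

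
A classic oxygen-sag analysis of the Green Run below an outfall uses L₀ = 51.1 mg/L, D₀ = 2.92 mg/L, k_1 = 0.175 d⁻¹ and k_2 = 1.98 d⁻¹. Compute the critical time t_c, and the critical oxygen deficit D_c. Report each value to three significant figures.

t_c ≈ 0.851 d; D_c ≈ 3.89 mg/L

t_c = [1/(k_2−k_1)] ln[(k_2/k_1)(1 − D₀(k_2−k_1)/(k_1 L₀))]
= [1/(1.98−0.175)] ln[(1.98/0.175)(1 − 2.92×1.805/(0.175×51.1))]
= (1/1.805) ln[11.31 × 0.4106] = 0.5540 × ln(4.646) = 0.5540 × 1.536 = 0.8509 d.
D_c = (k_1/k_2) L₀ e^(−k_1 t_c) = (0.175/1.98) × 51.1 × e^(−0.175×0.8509) = 0.08838 × 51.1 × 0.8616 = 3.892 mg/L.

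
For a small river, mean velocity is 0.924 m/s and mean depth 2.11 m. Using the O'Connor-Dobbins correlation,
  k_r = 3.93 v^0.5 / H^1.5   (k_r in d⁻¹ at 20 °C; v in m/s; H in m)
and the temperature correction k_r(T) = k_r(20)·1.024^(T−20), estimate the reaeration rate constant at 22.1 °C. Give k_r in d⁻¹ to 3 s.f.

k_r ≈ 1.30 d⁻¹

k_r(20) = 3.93 × 0.924^0.5 / 2.11^1.5 = 3.93 × 0.9612 / 3.065 = 1.233 d⁻¹.
k_r(22.1) = 1.233 × 1.024^(22.1−20) = 1.233 × 1.051 = 1.295 d⁻¹.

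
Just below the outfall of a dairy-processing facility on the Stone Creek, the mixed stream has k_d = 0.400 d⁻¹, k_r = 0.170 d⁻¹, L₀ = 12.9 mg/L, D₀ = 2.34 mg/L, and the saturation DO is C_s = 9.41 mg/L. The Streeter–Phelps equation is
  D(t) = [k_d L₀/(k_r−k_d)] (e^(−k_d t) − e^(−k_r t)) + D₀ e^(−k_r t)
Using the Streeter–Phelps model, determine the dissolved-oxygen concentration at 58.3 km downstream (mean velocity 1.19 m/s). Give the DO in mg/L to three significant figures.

Travel time t = x/v = 58.3 km / (1.19 m/s) = 58300 m / 1.19 m/s = 48990 s = 0.5670 d.
k_d L₀/(k_r−k_d) = 0.400×12.9/(0.170−0.400) = 5.160/-0.2300 = -22.43 mg/L.
e^(−k_d t) = e^(−0.400×0.5670) = 0.7971; e^(−k_r t) = e^(−0.170×0.5670) = 0.9081.
D = -22.43 × (0.7971 − 0.9081) + 2.34 × 0.9081 = 2.491 + 2.125 = 4.616 mg/L.
DO = C_s − D = 9.41 − 4.616 = 4.794 mg/L.

DO ≈ 4.79 mg/L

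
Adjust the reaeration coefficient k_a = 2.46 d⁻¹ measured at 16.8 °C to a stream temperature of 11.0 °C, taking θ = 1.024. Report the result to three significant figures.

k_a(T₂) = k_a(T₁) · θ^(T₂−T₁) = 2.46 × 1.024^(11.0−16.8)
= 2.46 × 1.024^-5.80 = 2.46 × 0.8715 = 2.144 d⁻¹.

k_a ≈ 2.14 d⁻¹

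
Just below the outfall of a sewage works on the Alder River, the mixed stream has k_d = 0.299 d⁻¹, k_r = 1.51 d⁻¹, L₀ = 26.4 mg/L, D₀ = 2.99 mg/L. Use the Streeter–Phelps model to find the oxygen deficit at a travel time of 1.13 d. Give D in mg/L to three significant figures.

D ≈ 4.01 mg/L

k_d L₀/(k_r−k_d) = 0.299×26.4/(1.51−0.299) = 7.894/1.211 = 6.518 mg/L.
e^(−k_d t) = e^(−0.299×1.130) = 0.7133; e^(−k_r t) = e^(−1.51×1.130) = 0.1815.
D = 6.518 × (0.7133 − 0.1815) + 2.99 × 0.1815 = 3.466 + 0.5428 = 4.009 mg/L.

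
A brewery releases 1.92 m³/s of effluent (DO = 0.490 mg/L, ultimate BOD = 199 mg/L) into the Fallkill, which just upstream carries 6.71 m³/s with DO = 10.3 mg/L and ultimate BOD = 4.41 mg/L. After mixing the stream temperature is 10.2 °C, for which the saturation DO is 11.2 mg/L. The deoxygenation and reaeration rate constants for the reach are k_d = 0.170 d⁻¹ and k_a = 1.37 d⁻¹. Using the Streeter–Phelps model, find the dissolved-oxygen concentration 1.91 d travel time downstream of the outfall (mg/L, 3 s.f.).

Mixed DO = (6.71×10.3 + 1.92×0.490)/(6.71+1.92) = 70.05/8.630 = 8.117 mg/L.
Mixed L₀ = (6.71×4.41 + 1.92×199)/(8.630) = 411.7/8.630 = 47.70 mg/L.
Initial deficit D₀ = C_s − DO₀ = 11.2 − 8.117 = 3.083 mg/L.
D(1.91) = [0.170×47.70/(1.37−0.170)](e^(−0.170×1.91) − e^(−1.37×1.91)) + 3.083 e^(−1.37×1.91)
= 6.758 × (0.7227 − 0.07304) + 3.083 × 0.07304 = 4.616 mg/L.
DO = 11.2 − 4.616 = 6.584 mg/L.

DO ≈ 6.58 mg/L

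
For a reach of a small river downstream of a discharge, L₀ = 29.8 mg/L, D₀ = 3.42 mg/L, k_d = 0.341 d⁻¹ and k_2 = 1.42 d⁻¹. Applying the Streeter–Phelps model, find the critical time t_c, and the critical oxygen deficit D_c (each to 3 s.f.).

At the critical point dD/dt = 0, so k_d L₀ e^(−k_d t) = k_2 D. Substituting D(t) from the Streeter–Phelps equation and solving for t gives
t_c = ln[(k_2/k_d)(1 − D₀(k_2−k_d)/(k_d L₀))] / (k_2−k_d).
Here k_2−k_d = 1.079 d⁻¹ and 1 − D₀(k_2−k_d)/(k_d L₀) = 1 − 3.42×1.079/(0.341×29.8) = 0.6369, so
t_c = ln(4.164 × 0.6369) / 1.079 = 0.9753 / 1.079 = 0.9039 d.
L(t_c) = L₀ e^(−k_d t_c) = 29.8 × 0.7347 = 21.90 mg/L, and at the critical point k_2 D_c = k_d L, so D_c = (0.341/1.42) × 21.90 = 5.258 mg/L.

t_c ≈ 0.904 d; D_c ≈ 5.26 mg/L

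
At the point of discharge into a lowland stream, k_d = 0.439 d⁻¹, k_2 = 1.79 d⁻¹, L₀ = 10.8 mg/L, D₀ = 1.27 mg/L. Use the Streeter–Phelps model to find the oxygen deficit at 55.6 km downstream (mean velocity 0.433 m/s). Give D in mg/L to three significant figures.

D ≈ 1.67 mg/L

Travel time t = x/v = 55.6 km / (0.433 m/s) = 55600 m / 0.433 m/s = 128400 s = 1.486 d.
k_d L₀/(k_2−k_d) = 0.439×10.8/(1.79−0.439) = 4.741/1.351 = 3.509 mg/L.
e^(−k_d t) = e^(−0.439×1.486) = 0.5208; e^(−k_2 t) = e^(−1.79×1.486) = 0.06993.
D = 3.509 × (0.5208 − 0.06993) + 1.27 × 0.06993 = 1.582 + 0.08881 = 1.671 mg/L.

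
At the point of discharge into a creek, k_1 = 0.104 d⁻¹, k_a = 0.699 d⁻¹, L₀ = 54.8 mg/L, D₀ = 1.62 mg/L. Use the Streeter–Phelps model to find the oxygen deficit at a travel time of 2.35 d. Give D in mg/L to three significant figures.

k_1 L₀/(k_a−k_1) = 0.104×54.8/(0.699−0.104) = 5.699/0.5950 = 9.578 mg/L.
e^(−k_1 t) = e^(−0.104×2.350) = 0.7832; e^(−k_a t) = e^(−0.699×2.350) = 0.1935.
D = 9.578 × (0.7832 − 0.1935) + 1.62 × 0.1935 = 5.649 + 0.3134 = 5.962 mg/L.

D ≈ 5.96 mg/L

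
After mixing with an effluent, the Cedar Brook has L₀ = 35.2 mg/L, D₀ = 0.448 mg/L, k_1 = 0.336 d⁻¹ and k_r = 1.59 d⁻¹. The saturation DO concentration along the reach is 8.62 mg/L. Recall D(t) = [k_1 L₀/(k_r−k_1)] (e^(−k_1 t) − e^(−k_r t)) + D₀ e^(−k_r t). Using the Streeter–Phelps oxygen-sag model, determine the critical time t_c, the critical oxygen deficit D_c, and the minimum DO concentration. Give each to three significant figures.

t_c ≈ 1.20 d; D_c ≈ 4.97 mg/L; min DO ≈ 3.65 mg/L

At the critical point dD/dt = 0, so k_1 L₀ e^(−k_1 t) = k_r D. Substituting D(t) from the Streeter–Phelps equation and solving for t gives
t_c = ln[(k_r/k_1)(1 − D₀(k_r−k_1)/(k_1 L₀))] / (k_r−k_1).
Here k_r−k_1 = 1.254 d⁻¹ and 1 − D₀(k_r−k_1)/(k_1 L₀) = 1 − 0.448×1.254/(0.336×35.2) = 0.9525, so
t_c = ln(4.732 × 0.9525) / 1.254 = 1.506 / 1.254 = 1.201 d.
D_c = (k_1/k_r) L₀ e^(−k_1 t_c) = (0.336/1.59) × 35.2 × e^(−0.336×1.201) = 0.2113 × 35.2 × 0.6680 = 4.969 mg/L.
Minimum DO = C_s − D_c = 8.62 − 4.969 = 3.651 mg/L.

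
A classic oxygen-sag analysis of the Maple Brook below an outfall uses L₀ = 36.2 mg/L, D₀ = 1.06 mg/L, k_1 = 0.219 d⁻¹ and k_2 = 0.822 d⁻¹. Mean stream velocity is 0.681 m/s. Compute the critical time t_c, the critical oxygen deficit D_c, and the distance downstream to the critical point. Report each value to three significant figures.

t_c = [1/(k_2−k_1)] ln[(k_2/k_1)(1 − D₀(k_2−k_1)/(k_1 L₀))]
= [1/(0.822−0.219)] ln[(0.822/0.219)(1 − 1.06×0.6030/(0.219×36.2))]
= (1/0.6030) ln[3.753 × 0.9194] = 1.658 × ln(3.451) = 1.658 × 1.239 = 2.054 d.
D_c = (k_1/k_2) L₀ e^(−k_1 t_c) = (0.219/0.822) × 36.2 × e^(−0.219×2.054) = 0.2664 × 36.2 × 0.6377 = 6.151 mg/L.
x_c = v t_c = 0.681 m/s × 2.054 d × 86400 s/d = 120900 m ≈ 121 km.

t_c ≈ 2.05 d; D_c ≈ 6.15 mg/L; x_c ≈ 121 km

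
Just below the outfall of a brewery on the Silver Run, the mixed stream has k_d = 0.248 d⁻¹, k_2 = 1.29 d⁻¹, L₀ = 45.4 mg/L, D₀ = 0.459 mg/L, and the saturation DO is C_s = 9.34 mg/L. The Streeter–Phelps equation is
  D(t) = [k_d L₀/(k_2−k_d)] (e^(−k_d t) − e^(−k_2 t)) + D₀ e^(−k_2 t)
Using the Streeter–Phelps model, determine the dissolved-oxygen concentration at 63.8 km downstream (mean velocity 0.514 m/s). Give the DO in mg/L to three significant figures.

Travel time t = x/v = 63.8 km / (0.514 m/s) = 63800 m / 0.514 m/s = 124100 s = 1.437 d.
k_d L₀/(k_2−k_d) = 0.248×45.4/(1.29−0.248) = 11.26/1.042 = 10.81 mg/L.
e^(−k_d t) = e^(−0.248×1.437) = 0.7003; e^(−k_2 t) = e^(−1.29×1.437) = 0.1567.
D = 10.81 × (0.7003 − 0.1567) + 0.459 × 0.1567 = 5.873 + 0.07194 = 5.945 mg/L.
DO = C_s − D = 9.34 − 5.945 = 3.395 mg/L.

DO ≈ 3.39 mg/L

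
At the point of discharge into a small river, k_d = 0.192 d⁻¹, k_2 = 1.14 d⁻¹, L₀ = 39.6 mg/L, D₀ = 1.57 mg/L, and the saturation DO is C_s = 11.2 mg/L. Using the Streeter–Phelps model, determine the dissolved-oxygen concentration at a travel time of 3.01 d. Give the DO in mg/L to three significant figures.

DO ≈ 6.91 mg/L

k_d L₀/(k_2−k_d) = 0.192×39.6/(1.14−0.192) = 7.603/0.9480 = 8.020 mg/L.
e^(−k_d t) = e^(−0.192×3.010) = 0.5611; e^(−k_2 t) = e^(−1.14×3.010) = 0.03234.
D = 8.020 × (0.5611 − 0.03234) + 1.57 × 0.03234 = 4.240 + 0.05078 = 4.291 mg/L.
DO = C_s − D = 11.2 − 4.291 = 6.909 mg/L.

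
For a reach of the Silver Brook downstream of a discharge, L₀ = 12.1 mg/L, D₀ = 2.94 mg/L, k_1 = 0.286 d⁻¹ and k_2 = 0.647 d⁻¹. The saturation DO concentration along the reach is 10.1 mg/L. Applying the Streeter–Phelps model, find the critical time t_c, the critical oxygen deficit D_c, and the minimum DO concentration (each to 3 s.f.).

t_c = [1/(k_2−k_1)] ln[(k_2/k_1)(1 − D₀(k_2−k_1)/(k_1 L₀))]
= [1/(0.647−0.286)] ln[(0.647/0.286)(1 − 2.94×0.3610/(0.286×12.1))]
= (1/0.3610) ln[2.262 × 0.6933] = 2.770 × ln(1.568) = 2.770 × 0.4501 = 1.247 d.
L(t_c) = L₀ e^(−k_1 t_c) = 12.1 × 0.7001 = 8.471 mg/L, and at the critical point k_2 D_c = k_1 L, so D_c = (0.286/0.647) × 8.471 = 3.744 mg/L.
Minimum DO = C_s − D_c = 10.1 − 3.744 = 6.356 mg/L.

t_c ≈ 1.25 d; D_c ≈ 3.74 mg/L; min DO ≈ 6.36 mg/L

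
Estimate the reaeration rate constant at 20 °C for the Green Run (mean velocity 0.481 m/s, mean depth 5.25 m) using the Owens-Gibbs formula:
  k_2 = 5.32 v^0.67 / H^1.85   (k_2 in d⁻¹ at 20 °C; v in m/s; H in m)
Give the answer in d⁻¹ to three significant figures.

k_2 = 5.32 × 0.481^0.67 / 5.25^1.85 = 5.32 × 0.6124 / 21.49 = 0.1516 d⁻¹.

k_2 ≈ 0.152 d⁻¹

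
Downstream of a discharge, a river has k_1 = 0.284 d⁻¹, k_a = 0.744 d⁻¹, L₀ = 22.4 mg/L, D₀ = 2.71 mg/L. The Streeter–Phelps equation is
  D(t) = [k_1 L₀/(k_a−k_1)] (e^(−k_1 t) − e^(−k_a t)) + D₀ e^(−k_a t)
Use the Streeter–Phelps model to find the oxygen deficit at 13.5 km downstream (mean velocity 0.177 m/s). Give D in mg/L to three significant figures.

D ≈ 5.00 mg/L

Travel time t = x/v = 13.5 km / (0.177 m/s) = 13500 m / 0.177 m/s = 76270 s = 0.8828 d.
k_1 L₀/(k_a−k_1) = 0.284×22.4/(0.744−0.284) = 6.362/0.4600 = 13.83 mg/L.
e^(−k_1 t) = e^(−0.284×0.8828) = 0.7783; e^(−k_a t) = e^(−0.744×0.8828) = 0.5185.
D = 13.83 × (0.7783 − 0.5185) + 2.71 × 0.5185 = 3.592 + 1.405 = 4.997 mg/L.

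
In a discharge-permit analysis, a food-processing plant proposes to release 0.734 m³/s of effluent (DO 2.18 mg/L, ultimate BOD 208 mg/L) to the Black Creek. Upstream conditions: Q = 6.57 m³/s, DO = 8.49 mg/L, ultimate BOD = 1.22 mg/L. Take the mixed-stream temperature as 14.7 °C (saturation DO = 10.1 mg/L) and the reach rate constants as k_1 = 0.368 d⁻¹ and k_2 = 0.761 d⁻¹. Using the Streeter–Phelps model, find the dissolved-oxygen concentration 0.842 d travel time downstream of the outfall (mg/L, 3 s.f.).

Mixed DO = (6.57×8.49 + 0.734×2.18)/(6.57+0.734) = 57.38/7.304 = 7.856 mg/L.
Mixed L₀ = (6.57×1.22 + 0.734×208)/(7.304) = 160.7/7.304 = 22.00 mg/L.
Initial deficit D₀ = C_s − DO₀ = 10.1 − 7.856 = 2.244 mg/L.
D(0.842) = [0.368×22.00/(0.761−0.368)](e^(−0.368×0.842) − e^(−0.761×0.842)) + 2.244 e^(−0.761×0.842)
= 20.60 × (0.7336 − 0.5269) + 2.244 × 0.5269 = 5.440 mg/L.
DO = 10.1 − 5.440 = 4.660 mg/L.

DO ≈ 4.66 mg/L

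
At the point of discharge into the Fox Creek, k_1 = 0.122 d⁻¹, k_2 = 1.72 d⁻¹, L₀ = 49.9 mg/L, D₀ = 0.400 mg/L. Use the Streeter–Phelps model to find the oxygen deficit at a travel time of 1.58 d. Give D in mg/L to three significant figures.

D ≈ 2.92 mg/L

k_1 L₀/(k_2−k_1) = 0.122×49.9/(1.72−0.122) = 6.088/1.598 = 3.810 mg/L.
e^(−k_1 t) = e^(−0.122×1.580) = 0.8247; e^(−k_2 t) = e^(−1.72×1.580) = 0.06603.
D = 3.810 × (0.8247 − 0.06603) + 0.400 × 0.06603 = 2.890 + 0.02641 = 2.917 mg/L.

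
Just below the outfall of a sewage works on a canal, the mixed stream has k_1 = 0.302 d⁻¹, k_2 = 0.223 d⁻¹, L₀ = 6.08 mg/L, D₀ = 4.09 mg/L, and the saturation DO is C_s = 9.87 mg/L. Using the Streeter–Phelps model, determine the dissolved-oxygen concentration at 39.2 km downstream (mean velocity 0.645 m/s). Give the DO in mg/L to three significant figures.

Travel time t = x/v = 39.2 km / (0.645 m/s) = 39200 m / 0.645 m/s = 60780 s = 0.7034 d.
k_1 L₀/(k_2−k_1) = 0.302×6.08/(0.223−0.302) = 1.836/-0.07900 = -23.24 mg/L.
e^(−k_1 t) = e^(−0.302×0.7034) = 0.8086; e^(−k_2 t) = e^(−0.223×0.7034) = 0.8548.
D = -23.24 × (0.8086 − 0.8548) + 4.09 × 0.8548 = 1.074 + 3.496 = 4.570 mg/L.
DO = C_s − D = 9.87 − 4.570 = 5.300 mg/L.

DO ≈ 5.30 mg/L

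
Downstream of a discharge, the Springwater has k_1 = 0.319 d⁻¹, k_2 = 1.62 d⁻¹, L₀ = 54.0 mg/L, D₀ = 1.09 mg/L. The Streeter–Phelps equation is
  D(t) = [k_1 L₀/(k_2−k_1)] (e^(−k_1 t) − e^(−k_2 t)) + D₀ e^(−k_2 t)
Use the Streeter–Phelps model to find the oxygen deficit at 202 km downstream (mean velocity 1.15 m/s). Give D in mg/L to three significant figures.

Travel time t = x/v = 202 km / (1.15 m/s) = 202000 m / 1.15 m/s = 175700 s = 2.033 d.
k_1 L₀/(k_2−k_1) = 0.319×54.0/(1.62−0.319) = 17.23/1.301 = 13.24 mg/L.
e^(−k_1 t) = e^(−0.319×2.033) = 0.5228; e^(−k_2 t) = e^(−1.62×2.033) = 0.03712.
D = 13.24 × (0.5228 − 0.03712) + 1.09 × 0.03712 = 6.431 + 0.04047 = 6.471 mg/L.

D ≈ 6.47 mg/L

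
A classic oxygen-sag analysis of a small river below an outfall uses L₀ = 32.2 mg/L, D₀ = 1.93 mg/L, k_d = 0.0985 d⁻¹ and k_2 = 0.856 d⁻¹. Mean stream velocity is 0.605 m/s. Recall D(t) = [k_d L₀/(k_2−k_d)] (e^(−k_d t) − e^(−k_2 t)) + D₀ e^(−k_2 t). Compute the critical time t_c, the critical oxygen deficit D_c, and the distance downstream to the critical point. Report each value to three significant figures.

t_c = [1/(k_2−k_d)] ln[(k_2/k_d)(1 − D₀(k_2−k_d)/(k_d L₀))]
= [1/(0.856−0.0985)] ln[(0.856/0.0985)(1 − 1.93×0.7575/(0.0985×32.2))]
= (1/0.7575) ln[8.690 × 0.5391] = 1.320 × ln(4.685) = 1.320 × 1.544 = 2.039 d.
D_c = (k_d/k_2) L₀ e^(−k_d t_c) = (0.0985/0.856) × 32.2 × e^(−0.0985×2.039) = 0.1151 × 32.2 × 0.8181 = 3.031 mg/L.
x_c = v t_c = 0.605 m/s × 2.039 d × 86400 s/d = 106600 m ≈ 107 km.

t_c ≈ 2.04 d; D_c ≈ 3.03 mg/L; x_c ≈ 107 km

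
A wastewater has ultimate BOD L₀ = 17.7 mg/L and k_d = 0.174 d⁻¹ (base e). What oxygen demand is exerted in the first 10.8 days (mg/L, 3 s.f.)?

y_t = L₀(1 − e^(−k_d t)) = 17.7 × (1 − e^(−0.174×10.8))
= 17.7 × (1 − 0.1527) = 17.7 × 0.8473 = 15.00 mg/L.

y ≈ 15.0 mg/L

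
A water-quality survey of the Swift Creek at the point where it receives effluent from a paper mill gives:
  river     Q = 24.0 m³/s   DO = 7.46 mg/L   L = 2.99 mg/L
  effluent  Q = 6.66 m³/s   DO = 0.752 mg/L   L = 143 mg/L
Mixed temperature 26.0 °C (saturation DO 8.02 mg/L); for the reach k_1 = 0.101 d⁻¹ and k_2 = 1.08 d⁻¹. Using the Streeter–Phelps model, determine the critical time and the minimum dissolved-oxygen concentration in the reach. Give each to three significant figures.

Mixed DO = (24.0×7.46 + 6.66×0.752)/(24.0+6.66) = 184.0/30.66 = 6.003 mg/L.
Mixed L₀ = (24.0×2.99 + 6.66×143)/(30.66) = 1024/30.66 = 33.40 mg/L.
Initial deficit D₀ = C_s − DO₀ = 8.02 − 6.003 = 2.017 mg/L.
t_c = (1/0.9790) ln[(1.08/0.101)(1 − 2.017×0.9790/(0.101×33.40))] = 1.021 × ln(4.434) = 1.521 d.
D_c = (0.101/1.08) × 33.40 × e^(−0.101×1.521) = 0.09352 × 33.40 × 0.8576 = 2.679 mg/L.
Minimum DO = 8.02 − 2.679 = 5.341 mg/L.

t_c ≈ 1.52 d; minimum DO ≈ 5.34 mg/L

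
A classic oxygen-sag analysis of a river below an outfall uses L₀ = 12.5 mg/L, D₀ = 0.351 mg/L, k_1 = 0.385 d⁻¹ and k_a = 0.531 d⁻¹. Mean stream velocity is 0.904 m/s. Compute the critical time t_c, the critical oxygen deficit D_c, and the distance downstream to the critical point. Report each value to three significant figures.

At the critical point dD/dt = 0, so k_1 L₀ e^(−k_1 t) = k_a D. Substituting D(t) from the Streeter–Phelps equation and solving for t gives
t_c = ln[(k_a/k_1)(1 − D₀(k_a−k_1)/(k_1 L₀))] / (k_a−k_1).
Here k_a−k_1 = 0.1460 d⁻¹ and 1 − D₀(k_a−k_1)/(k_1 L₀) = 1 − 0.351×0.1460/(0.385×12.5) = 0.9894, so
t_c = ln(1.379 × 0.9894) / 0.1460 = 0.3108 / 0.1460 = 2.129 d.
D_c = (k_1/k_a) L₀ e^(−k_1 t_c) = (0.385/0.531) × 12.5 × e^(−0.385×2.129) = 0.7250 × 12.5 × 0.4406 = 3.993 mg/L.
x_c = v t_c = 0.904 m/s × 2.129 d × 86400 s/d = 166300 m ≈ 166 km.

t_c ≈ 2.13 d; D_c ≈ 3.99 mg/L; x_c ≈ 166 km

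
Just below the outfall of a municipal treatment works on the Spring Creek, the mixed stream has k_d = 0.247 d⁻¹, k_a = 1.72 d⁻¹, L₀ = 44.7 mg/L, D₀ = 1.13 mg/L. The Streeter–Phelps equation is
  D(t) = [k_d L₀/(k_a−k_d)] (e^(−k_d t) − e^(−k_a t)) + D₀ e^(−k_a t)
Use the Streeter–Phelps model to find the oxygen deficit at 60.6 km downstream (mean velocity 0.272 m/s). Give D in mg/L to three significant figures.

D ≈ 3.89 mg/L

Travel time t = x/v = 60.6 km / (0.272 m/s) = 60600 m / 0.272 m/s = 222800 s = 2.579 d.
k_d L₀/(k_a−k_d) = 0.247×44.7/(1.72−0.247) = 11.04/1.473 = 7.496 mg/L.
e^(−k_d t) = e^(−0.247×2.579) = 0.5289; e^(−k_a t) = e^(−1.72×2.579) = 0.01185.
D = 7.496 × (0.5289 − 0.01185) + 1.13 × 0.01185 = 3.876 + 0.01339 = 3.889 mg/L.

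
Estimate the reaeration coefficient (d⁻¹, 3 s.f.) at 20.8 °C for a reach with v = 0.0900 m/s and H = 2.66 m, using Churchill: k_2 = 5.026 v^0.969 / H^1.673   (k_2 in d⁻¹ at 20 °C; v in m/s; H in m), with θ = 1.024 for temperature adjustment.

k_2 ≈ 0.0967 d⁻¹

k_2(20) = 5.026 × 0.0900^0.969 / 2.66^1.673 = 5.026 × 0.09698 / 5.138 = 0.09485 d⁻¹.
k_2(20.8) = 0.09485 × 1.024^(20.8−20) = 0.09485 × 1.019 = 0.09667 d⁻¹.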